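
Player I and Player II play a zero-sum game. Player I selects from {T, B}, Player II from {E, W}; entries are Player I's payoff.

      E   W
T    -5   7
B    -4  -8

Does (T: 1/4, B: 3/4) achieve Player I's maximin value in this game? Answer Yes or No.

Against E this mix gives (1/4)·(-5) + (3/4)·(-4) = -17/4.
Against W this mix gives (1/4)·7 + (3/4)·(-8) = -17/4.
All of Player II's active replies (E, W) yield -17/4, and no column does worse for Player I. The mix makes Player II indifferent and guarantees -17/4, so it is optimal.

Yes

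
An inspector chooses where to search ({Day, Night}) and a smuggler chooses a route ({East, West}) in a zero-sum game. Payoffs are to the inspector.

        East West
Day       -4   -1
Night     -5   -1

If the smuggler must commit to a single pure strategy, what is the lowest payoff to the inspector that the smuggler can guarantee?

Column maxima: East → -4, West → -1.
The smallest of these is -4.

-4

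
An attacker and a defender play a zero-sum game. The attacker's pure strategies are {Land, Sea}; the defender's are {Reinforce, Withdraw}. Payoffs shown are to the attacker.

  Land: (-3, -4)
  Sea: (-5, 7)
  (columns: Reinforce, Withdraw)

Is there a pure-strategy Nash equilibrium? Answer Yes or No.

No

Row minima: Land → -4, Sea → -5; maximin = -4.
Column maxima: Reinforce → -3, Withdraw → 7; minimax = -3.
-4 ≠ -3, so no pure-strategy equilibrium exists.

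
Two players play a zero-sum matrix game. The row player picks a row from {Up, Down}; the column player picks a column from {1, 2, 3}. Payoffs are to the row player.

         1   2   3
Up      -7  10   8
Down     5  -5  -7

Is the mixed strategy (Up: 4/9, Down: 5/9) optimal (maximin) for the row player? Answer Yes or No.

Against 1 this mix gives (4/9)·(-7) + (5/9)·5 = -1/3.
Against 2 this mix gives (4/9)·10 + (5/9)·(-5) = 5/3.
Against 3 this mix gives (4/9)·8 + (5/9)·(-7) = -1/3.
All of the column player's active replies (1, 3) yield -1/3, and no column does worse for the row player. The mix makes the column player indifferent and guarantees -1/3, so it is optimal.

Yes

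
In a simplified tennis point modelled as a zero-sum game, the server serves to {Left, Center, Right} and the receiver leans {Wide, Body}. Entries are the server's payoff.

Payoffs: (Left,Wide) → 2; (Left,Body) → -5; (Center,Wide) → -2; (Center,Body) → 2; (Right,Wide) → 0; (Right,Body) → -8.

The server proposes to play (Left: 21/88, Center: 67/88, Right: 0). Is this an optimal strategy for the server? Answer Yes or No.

Against Wide this mix gives (21/88)·2 + (67/88)·(-2) = -23/22.
Against Body this mix gives (21/88)·(-5) + (67/88)·2 = 29/88.
The receiver will play Wide, holding the server to -23/22. Shifting weight toward the row that does better against Wide would raise this floor (the equalizing mix achieves -6/11 against both Wide and Body), so the proposed strategy is not optimal.

No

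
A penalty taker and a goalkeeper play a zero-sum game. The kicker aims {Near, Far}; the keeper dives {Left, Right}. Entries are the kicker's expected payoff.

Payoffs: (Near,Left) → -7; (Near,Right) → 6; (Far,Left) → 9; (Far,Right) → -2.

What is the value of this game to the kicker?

Row minima: Near → -7, Far → -2; maximin = -2.
Column maxima: Left → 9, Right → 6; minimax = 6.
-2 ≠ 6, so there is no saddle point; optimal play is mixed.
Let the kicker play Near with probability p. Expected payoff against Left: (-7)p + 9(1−p) = −16p + 9; against Right: 6p + (-2)(1−p) = 8p − 2.
Setting these equal: −16p + 9 = 8p − 2 ⇒ −24p = -11 ⇒ p = 11/24, and the value is (-16)·(11/24) + 9 = 5/3.
For the keeper: with q = P(Left), equating Near's and Far's payoffs gives −13q + 6 = 11q − 2 ⇒ q = 1/3.

5/3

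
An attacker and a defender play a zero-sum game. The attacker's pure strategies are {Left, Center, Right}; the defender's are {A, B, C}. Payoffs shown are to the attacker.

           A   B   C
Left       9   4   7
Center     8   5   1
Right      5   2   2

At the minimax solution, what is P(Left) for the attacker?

4/7

Row minima: Left → 4, Center → 1, Right → 2; maximin = 4.
Column maxima: A → 9, B → 5, C → 7; minimax = 5.
4 ≠ 5, so there is no saddle point; optimal play is mixed.
Right is strictly dominated by Left, so the attacker never plays it.
A is strictly dominated by B (it gives the attacker strictly more in every row), so the defender never plays it.
On the remaining 2×2 (Left, Center vs B, C):
Let the attacker play Left with probability p. Expected payoff against B: 4p + 5(1−p) = −p + 5; against C: 7p + 1(1−p) = 6p + 1.
Setting these equal: −p + 5 = 6p + 1 ⇒ −7p = -4 ⇒ p = 4/7, and the value is (-1)·(4/7) + 5 = 31/7.
For the defender: with q = P(B), equating Left's and Center's payoffs gives −3q + 7 = 4q + 1 ⇒ q = 6/7.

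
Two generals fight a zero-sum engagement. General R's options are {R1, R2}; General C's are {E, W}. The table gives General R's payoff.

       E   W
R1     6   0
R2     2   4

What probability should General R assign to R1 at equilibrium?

1/4

Row minima: R1 → 0, R2 → 2; maximin = 2.
Column maxima: E → 6, W → 4; minimax = 4.
2 ≠ 4, so there is no saddle point; optimal play is mixed.
Let General R play R1 with probability p. Expected payoff against E: 6p + 2(1−p) = 4p + 2; against W: 0p + 4(1−p) = −4p + 4.
Setting these equal: 4p + 2 = −4p + 4 ⇒ 8p = 2 ⇒ p = 1/4, and the value is (4)·(1/4) + 2 = 3.
For General C: with q = P(E), equating R1's and R2's payoffs gives 6q = −2q + 4 ⇒ q = 1/2.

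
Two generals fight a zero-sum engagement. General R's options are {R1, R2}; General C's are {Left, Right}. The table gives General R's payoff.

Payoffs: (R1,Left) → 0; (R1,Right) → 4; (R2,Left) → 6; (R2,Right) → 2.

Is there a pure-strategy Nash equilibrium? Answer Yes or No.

No

Row minima: R1 → 0, R2 → 2; maximin = 2.
Column maxima: Left → 6, Right → 4; minimax = 4.
2 ≠ 4, so no pure-strategy equilibrium exists.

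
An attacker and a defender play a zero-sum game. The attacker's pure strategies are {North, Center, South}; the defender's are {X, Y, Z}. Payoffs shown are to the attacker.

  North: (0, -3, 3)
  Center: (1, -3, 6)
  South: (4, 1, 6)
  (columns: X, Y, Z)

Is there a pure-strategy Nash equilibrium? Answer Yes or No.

Yes

Row minima: North → -3, Center → -3, South → 1; maximin = 1.
Column maxima: X → 4, Y → 1, Z → 6; minimax = 1.
maximin = minimax = 1, so a saddle point exists.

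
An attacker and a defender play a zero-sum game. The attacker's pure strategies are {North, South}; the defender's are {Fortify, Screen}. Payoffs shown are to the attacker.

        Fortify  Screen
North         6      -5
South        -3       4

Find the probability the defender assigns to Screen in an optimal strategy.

Row minima: North → -5, South → -3; maximin = -3.
Column maxima: Fortify → 6, Screen → 4; minimax = 4.
-3 ≠ 4, so there is no saddle point; optimal play is mixed.
Let the attacker play North with probability p. Expected payoff against Fortify: 6p + (-3)(1−p) = 9p − 3; against Screen: (-5)p + 4(1−p) = −9p + 4.
Setting these equal: 9p − 3 = −9p + 4 ⇒ 18p = 7 ⇒ p = 7/18, and the value is (9)·(7/18) − 3 = 1/2.
For the defender: with q = P(Fortify), equating North's and South's payoffs gives 11q − 5 = −7q + 4 ⇒ q = 1/2.

1/2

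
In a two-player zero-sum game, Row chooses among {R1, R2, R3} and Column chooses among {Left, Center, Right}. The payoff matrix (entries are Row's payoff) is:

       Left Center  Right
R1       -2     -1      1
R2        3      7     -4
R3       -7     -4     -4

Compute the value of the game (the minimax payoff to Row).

-1/2

Row minima: R1 → -2, R2 → -4, R3 → -7; maximin = -2.
Column maxima: Left → 3, Center → 7, Right → 1; minimax = 1.
-2 ≠ 1, so there is no saddle point; optimal play is mixed.
R3 is strictly dominated by R1, so Row never plays it.
Center is strictly dominated by Left (it gives Row strictly more in every row), so Column never plays it.
On the remaining 2×2 (R1, R2 vs Left, Right):
Let Row play R1 with probability p. Expected payoff against Left: (-2)p + 3(1−p) = −5p + 3; against Right: 1p + (-4)(1−p) = 5p − 4.
Setting these equal: −5p + 3 = 5p − 4 ⇒ −10p = -7 ⇒ p = 7/10, and the value is (-5)·(7/10) + 3 = -1/2.
For Column: with q = P(Left), equating R1's and R2's payoffs gives −3q + 1 = 7q − 4 ⇒ q = 1/2.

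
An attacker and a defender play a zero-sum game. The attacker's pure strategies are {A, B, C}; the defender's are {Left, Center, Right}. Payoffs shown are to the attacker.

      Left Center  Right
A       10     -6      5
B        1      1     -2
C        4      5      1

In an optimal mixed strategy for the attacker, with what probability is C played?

Row minima: A → -6, B → -2, C → 1; maximin = 1.
Column maxima: Left → 10, Center → 5, Right → 5; minimax = 5.
1 ≠ 5, so there is no saddle point; optimal play is mixed.
B is strictly dominated by C, so the attacker never plays it.
Left is strictly dominated by Right (it gives the attacker strictly more in every row), so the defender never plays it.
On the remaining 2×2 (A, C vs Center, Right):
Let the attacker play A with probability p. Expected payoff against Center: (-6)p + 5(1−p) = −11p + 5; against Right: 5p + 1(1−p) = 4p + 1.
Setting these equal: −11p + 5 = 4p + 1 ⇒ −15p = -4 ⇒ p = 4/15, and the value is (-11)·(4/15) + 5 = 31/15.
For the defender: with q = P(Center), equating A's and C's payoffs gives −11q + 5 = 4q + 1 ⇒ q = 4/15.

11/15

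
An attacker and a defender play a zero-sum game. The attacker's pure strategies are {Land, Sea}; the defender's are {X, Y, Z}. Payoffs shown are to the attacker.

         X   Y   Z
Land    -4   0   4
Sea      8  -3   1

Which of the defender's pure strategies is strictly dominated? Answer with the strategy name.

Z

Y holds the attacker's payoff strictly below Z in every row: 0 < 4, -3 < 1.
So Z is strictly dominated for the defender.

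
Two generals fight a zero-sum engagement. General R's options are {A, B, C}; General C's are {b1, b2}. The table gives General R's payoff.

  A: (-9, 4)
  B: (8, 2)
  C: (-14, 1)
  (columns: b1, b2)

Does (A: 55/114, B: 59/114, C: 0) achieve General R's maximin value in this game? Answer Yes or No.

Against b1 this mix gives (55/114)·(-9) + (59/114)·8 = -23/114.
Against b2 this mix gives (55/114)·4 + (59/114)·2 = 169/57.
General C will play b1, holding General R to -23/114. Shifting weight toward the row that does better against b1 would raise this floor (the equalizing mix achieves 50/19 against both b1 and b2), so the proposed strategy is not optimal.

No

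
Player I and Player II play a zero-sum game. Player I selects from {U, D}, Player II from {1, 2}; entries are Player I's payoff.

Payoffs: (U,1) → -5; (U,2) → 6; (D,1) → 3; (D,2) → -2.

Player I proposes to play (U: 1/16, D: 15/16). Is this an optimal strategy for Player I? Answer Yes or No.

Against 1 this mix gives (1/16)·(-5) + (15/16)·3 = 5/2.
Against 2 this mix gives (1/16)·6 + (15/16)·(-2) = -3/2.
Player II will play 2, holding Player I to -3/2. Shifting weight toward the row that does better against 2 would raise this floor (the equalizing mix achieves 1/2 against both 2 and 1), so the proposed strategy is not optimal.

No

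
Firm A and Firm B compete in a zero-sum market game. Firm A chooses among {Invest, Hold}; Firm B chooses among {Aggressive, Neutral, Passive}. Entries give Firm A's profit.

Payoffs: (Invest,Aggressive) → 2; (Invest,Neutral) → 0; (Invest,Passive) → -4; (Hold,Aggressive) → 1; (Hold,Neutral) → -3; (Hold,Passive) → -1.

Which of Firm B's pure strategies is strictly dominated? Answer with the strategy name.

Aggressive

Neutral holds Firm A's payoff strictly below Aggressive in every row: 0 < 2, -3 < 1.
So Aggressive is strictly dominated for Firm B.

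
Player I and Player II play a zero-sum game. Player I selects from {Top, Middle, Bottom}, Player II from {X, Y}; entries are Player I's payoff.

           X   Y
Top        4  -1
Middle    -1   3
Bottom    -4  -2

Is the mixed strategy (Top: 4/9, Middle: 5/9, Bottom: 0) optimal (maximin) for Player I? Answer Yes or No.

Against X this mix gives (4/9)·4 + (5/9)·(-1) = 11/9.
Against Y this mix gives (4/9)·(-1) + (5/9)·3 = 11/9.
All of Player II's active replies (X, Y) yield 11/9, and no column does worse for Player I. The mix makes Player II indifferent and guarantees 11/9, so it is optimal.

Yes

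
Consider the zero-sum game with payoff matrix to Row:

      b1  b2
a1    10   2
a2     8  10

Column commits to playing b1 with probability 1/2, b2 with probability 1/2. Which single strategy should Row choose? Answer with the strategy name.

Expected payoff of a1: (1/2)·10 + (1/2)·2 = 6.
Expected payoff of a2: (1/2)·8 + (1/2)·10 = 9.
The largest is 9, so Row's best response is a2.

a2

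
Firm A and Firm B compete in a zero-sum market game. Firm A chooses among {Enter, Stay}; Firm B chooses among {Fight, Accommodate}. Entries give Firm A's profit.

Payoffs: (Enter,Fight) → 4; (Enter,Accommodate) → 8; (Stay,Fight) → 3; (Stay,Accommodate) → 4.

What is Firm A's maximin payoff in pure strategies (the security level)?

Row minima: Enter → 4, Stay → 3.
The best of these is 4.

4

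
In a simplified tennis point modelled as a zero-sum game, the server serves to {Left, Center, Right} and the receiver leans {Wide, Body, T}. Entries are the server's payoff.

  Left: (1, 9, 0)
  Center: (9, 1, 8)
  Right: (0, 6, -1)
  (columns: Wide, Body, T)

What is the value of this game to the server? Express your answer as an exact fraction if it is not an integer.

Row minima: Left → 0, Center → 1, Right → -1; maximin = 1.
Column maxima: Wide → 9, Body → 9, T → 8; minimax = 8.
1 ≠ 8, so there is no saddle point; optimal play is mixed.
Right is strictly dominated by Left, so the server never plays it.
Wide is strictly dominated by T (it gives the server strictly more in every row), so the receiver never plays it.
On the remaining 2×2 (Left, Center vs Body, T):
Let the server play Left with probability p. Expected payoff against Body: 9p + 1(1−p) = 8p + 1; against T: 0p + 8(1−p) = −8p + 8.
Setting these equal: 8p + 1 = −8p + 8 ⇒ 16p = 7 ⇒ p = 7/16, and the value is (8)·(7/16) + 1 = 9/2.
For the receiver: with q = P(Body), equating Left's and Center's payoffs gives 9q = −7q + 8 ⇒ q = 1/2.

9/2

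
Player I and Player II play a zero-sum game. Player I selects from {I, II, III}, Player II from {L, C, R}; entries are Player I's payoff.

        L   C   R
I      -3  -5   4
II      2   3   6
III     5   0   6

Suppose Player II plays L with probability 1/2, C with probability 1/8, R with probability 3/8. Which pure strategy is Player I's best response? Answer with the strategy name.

III

Expected payoff of I: (1/2)·(-3) + (1/8)·(-5) + (3/8)·4 = -5/8.
Expected payoff of II: (1/2)·2 + (1/8)·3 + (3/8)·6 = 29/8.
Expected payoff of III: (1/2)·5 + (1/8)·0 + (3/8)·6 = 19/4.
The largest is 19/4, so Player I's best response is III.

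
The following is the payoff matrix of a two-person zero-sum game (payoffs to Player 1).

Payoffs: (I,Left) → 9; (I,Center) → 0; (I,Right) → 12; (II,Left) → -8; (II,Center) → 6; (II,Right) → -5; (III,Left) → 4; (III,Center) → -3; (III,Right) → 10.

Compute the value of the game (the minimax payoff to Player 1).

Row minima: I → 0, II → -8, III → -3; maximin = 0.
Column maxima: Left → 9, Center → 6, Right → 12; minimax = 6.
0 ≠ 6, so there is no saddle point; optimal play is mixed.
III is strictly dominated by I, so Player 1 never plays it.
Right is strictly dominated by Left (it gives Player 1 strictly more in every row), so Player 2 never plays it.
On the remaining 2×2 (I, II vs Left, Center):
Let Player 1 play I with probability p. Expected payoff against Left: 9p + (-8)(1−p) = 17p − 8; against Center: 0p + 6(1−p) = −6p + 6.
Setting these equal: 17p − 8 = −6p + 6 ⇒ 23p = 14 ⇒ p = 14/23, and the value is (17)·(14/23) − 8 = 54/23.
For Player 2: with q = P(Left), equating I's and II's payoffs gives 9q = −14q + 6 ⇒ q = 6/23.

54/23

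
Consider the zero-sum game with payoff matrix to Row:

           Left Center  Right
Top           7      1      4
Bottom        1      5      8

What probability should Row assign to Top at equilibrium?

2/5

Row minima: Top → 1, Bottom → 1; maximin = 1.
Column maxima: Left → 7, Center → 5, Right → 8; minimax = 5.
1 ≠ 5, so there is no saddle point; optimal play is mixed.
Right is strictly dominated by Center (it gives Row strictly more in every row), so Column never plays it.
On the remaining 2×2 (Top, Bottom vs Left, Center):
Let Row play Top with probability p. Expected payoff against Left: 7p + 1(1−p) = 6p + 1; against Center: 1p + 5(1−p) = −4p + 5.
Setting these equal: 6p + 1 = −4p + 5 ⇒ 10p = 4 ⇒ p = 2/5, and the value is (6)·(2/5) + 1 = 17/5.
For Column: with q = P(Left), equating Top's and Bottom's payoffs gives 6q + 1 = −4q + 5 ⇒ q = 2/5.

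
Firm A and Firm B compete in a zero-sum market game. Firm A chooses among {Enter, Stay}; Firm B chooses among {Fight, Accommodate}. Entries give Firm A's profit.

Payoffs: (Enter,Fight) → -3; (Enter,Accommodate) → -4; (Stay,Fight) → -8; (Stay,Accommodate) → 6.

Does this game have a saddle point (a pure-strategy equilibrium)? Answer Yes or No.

No

Row minima: Enter → -4, Stay → -8; maximin = -4.
Column maxima: Fight → -3, Accommodate → 6; minimax = -3.
-4 ≠ -3, so no pure-strategy equilibrium exists.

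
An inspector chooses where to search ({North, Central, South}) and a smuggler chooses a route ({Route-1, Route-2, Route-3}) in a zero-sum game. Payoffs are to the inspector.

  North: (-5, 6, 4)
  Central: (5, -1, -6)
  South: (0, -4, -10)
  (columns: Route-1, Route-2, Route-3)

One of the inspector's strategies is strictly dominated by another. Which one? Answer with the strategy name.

South

Central gives a strictly higher payoff than South against every column: 5 > 0, -1 > -4, -6 > -10.
So South is strictly dominated and the inspector never plays it.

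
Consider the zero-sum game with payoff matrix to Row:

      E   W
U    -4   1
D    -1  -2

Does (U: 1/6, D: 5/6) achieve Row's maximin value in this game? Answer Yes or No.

Yes

Against E this mix gives (1/6)·(-4) + (5/6)·(-1) = -3/2.
Against W this mix gives (1/6)·1 + (5/6)·(-2) = -3/2.
All of Column's active replies (E, W) yield -3/2, and no column does worse for Row. The mix makes Column indifferent and guarantees -3/2, so it is optimal.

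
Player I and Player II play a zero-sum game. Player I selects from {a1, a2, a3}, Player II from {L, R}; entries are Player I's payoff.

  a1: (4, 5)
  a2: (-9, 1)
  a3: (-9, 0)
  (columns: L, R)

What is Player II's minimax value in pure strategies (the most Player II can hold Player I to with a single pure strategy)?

Column maxima: L → 4, R → 5.
The smallest of these is 4.

4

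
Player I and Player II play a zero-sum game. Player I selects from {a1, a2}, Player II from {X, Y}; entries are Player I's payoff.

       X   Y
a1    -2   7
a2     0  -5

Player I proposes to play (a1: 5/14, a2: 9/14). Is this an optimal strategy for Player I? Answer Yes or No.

Against X this mix gives (5/14)·(-2) + (9/14)·0 = -5/7.
Against Y this mix gives (5/14)·7 + (9/14)·(-5) = -5/7.
All of Player II's active replies (X, Y) yield -5/7, and no column does worse for Player I. The mix makes Player II indifferent and guarantees -5/7, so it is optimal.

Yes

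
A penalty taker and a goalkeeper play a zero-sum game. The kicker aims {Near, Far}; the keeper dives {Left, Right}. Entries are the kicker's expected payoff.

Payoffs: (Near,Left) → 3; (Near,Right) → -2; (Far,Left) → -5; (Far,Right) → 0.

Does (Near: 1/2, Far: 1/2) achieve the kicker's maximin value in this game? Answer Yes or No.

Against Left this mix gives (1/2)·3 + (1/2)·(-5) = -1.
Against Right this mix gives (1/2)·(-2) + (1/2)·0 = -1.
All of the keeper's active replies (Left, Right) yield -1, and no column does worse for the kicker. The mix makes the keeper indifferent and guarantees -1, so it is optimal.

Yes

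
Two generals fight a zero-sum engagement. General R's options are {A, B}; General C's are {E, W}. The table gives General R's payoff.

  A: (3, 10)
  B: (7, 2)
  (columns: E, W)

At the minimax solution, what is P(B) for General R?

Row minima: A → 3, B → 2; maximin = 3.
Column maxima: E → 7, W → 10; minimax = 7.
3 ≠ 7, so there is no saddle point; optimal play is mixed.
Let General R play A with probability p. Expected payoff against E: 3p + 7(1−p) = −4p + 7; against W: 10p + 2(1−p) = 8p + 2.
Setting these equal: −4p + 7 = 8p + 2 ⇒ −12p = -5 ⇒ p = 5/12, and the value is (-4)·(5/12) + 7 = 16/3.
For General C: with q = P(E), equating A's and B's payoffs gives −7q + 10 = 5q + 2 ⇒ q = 2/3.

7/12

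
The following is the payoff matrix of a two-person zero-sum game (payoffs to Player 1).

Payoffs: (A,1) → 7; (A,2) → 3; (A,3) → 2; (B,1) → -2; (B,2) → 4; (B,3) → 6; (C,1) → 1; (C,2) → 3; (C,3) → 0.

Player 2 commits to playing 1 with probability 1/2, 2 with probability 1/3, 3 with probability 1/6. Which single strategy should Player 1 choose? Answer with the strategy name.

A

Expected payoff of A: (1/2)·7 + (1/3)·3 + (1/6)·2 = 29/6.
Expected payoff of B: (1/2)·(-2) + (1/3)·4 + (1/6)·6 = 4/3.
Expected payoff of C: (1/2)·1 + (1/3)·3 + (1/6)·0 = 3/2.
The largest is 29/6, so Player 1's best response is A.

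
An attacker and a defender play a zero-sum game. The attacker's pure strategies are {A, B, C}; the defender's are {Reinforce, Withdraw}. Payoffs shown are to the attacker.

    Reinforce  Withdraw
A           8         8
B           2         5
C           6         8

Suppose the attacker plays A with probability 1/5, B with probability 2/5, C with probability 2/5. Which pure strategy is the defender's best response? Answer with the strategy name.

Reinforce

If the defender plays Reinforce, the attacker's expected payoff is (1/5)·8 + (2/5)·2 + (2/5)·6 = 24/5.
If the defender plays Withdraw, the attacker's expected payoff is (1/5)·8 + (2/5)·5 + (2/5)·8 = 34/5.
The defender minimizes the attacker's payoff; the smallest is 24/5, so the best response is Reinforce.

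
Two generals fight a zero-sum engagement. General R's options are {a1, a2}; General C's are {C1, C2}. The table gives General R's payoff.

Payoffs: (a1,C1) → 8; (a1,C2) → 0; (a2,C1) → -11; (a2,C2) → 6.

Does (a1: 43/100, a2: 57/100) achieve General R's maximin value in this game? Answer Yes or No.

Against C1 this mix gives (43/100)·8 + (57/100)·(-11) = -283/100.
Against C2 this mix gives (43/100)·0 + (57/100)·6 = 171/50.
General C will play C1, holding General R to -283/100. Shifting weight toward the row that does better against C1 would raise this floor (the equalizing mix achieves 48/25 against both C1 and C2), so the proposed strategy is not optimal.

No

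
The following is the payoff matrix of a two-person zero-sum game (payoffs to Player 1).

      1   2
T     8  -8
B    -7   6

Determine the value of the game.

-8/29

Row minima: T → -8, B → -7; maximin = -7.
Column maxima: 1 → 8, 2 → 6; minimax = 6.
-7 ≠ 6, so there is no saddle point; optimal play is mixed.
Let Player 1 play T with probability p. Expected payoff against 1: 8p + (-7)(1−p) = 15p − 7; against 2: (-8)p + 6(1−p) = −14p + 6.
Setting these equal: 15p − 7 = −14p + 6 ⇒ 29p = 13 ⇒ p = 13/29, and the value is (15)·(13/29) − 7 = -8/29.
For Player 2: with q = P(1), equating T's and B's payoffs gives 16q − 8 = −13q + 6 ⇒ q = 14/29.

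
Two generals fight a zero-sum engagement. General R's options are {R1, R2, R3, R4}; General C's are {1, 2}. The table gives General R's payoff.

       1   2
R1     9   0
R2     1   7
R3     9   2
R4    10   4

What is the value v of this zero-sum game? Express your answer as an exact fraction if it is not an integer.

Row minima: R1 → 0, R2 → 1, R3 → 2, R4 → 4; maximin = 4.
Column maxima: 1 → 10, 2 → 7; minimax = 7.
4 ≠ 7, so there is no saddle point; optimal play is mixed.
R1 is strictly dominated by R4, so General R never plays it.
R3 is strictly dominated by R4, so General R never plays it.
On the remaining 2×2 (R2, R4 vs 1, 2):
Let General R play R2 with probability p. Expected payoff against 1: 1p + 10(1−p) = −9p + 10; against 2: 7p + 4(1−p) = 3p + 4.
Setting these equal: −9p + 10 = 3p + 4 ⇒ −12p = -6 ⇒ p = 1/2, and the value is (-9)·(1/2) + 10 = 11/2.
For General C: with q = P(1), equating R2's and R4's payoffs gives −6q + 7 = 6q + 4 ⇒ q = 1/4.

11/2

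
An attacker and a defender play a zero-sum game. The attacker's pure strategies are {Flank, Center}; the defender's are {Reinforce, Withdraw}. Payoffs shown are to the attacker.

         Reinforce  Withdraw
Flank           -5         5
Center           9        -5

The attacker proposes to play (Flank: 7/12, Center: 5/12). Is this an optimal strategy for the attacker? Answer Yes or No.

Against Reinforce this mix gives (7/12)·(-5) + (5/12)·9 = 5/6.
Against Withdraw this mix gives (7/12)·5 + (5/12)·(-5) = 5/6.
All of the defender's active replies (Reinforce, Withdraw) yield 5/6, and no column does worse for the attacker. The mix makes the defender indifferent and guarantees 5/6, so it is optimal.

Yes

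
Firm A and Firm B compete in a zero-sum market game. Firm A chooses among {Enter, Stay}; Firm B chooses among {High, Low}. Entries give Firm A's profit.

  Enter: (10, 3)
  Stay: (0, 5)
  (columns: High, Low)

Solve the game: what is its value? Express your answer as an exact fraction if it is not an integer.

25/6

Row minima: Enter → 3, Stay → 0; maximin = 3.
Column maxima: High → 10, Low → 5; minimax = 5.
3 ≠ 5, so there is no saddle point; optimal play is mixed.
Let Firm A play Enter with probability p. Expected payoff against High: 10p + 0(1−p) = 10p; against Low: 3p + 5(1−p) = −2p + 5.
Setting these equal: 10p = −2p + 5 ⇒ 12p = 5 ⇒ p = 5/12, and the value is (10)·(5/12) = 25/6.
For Firm B: with q = P(High), equating Enter's and Stay's payoffs gives 7q + 3 = −5q + 5 ⇒ q = 1/6.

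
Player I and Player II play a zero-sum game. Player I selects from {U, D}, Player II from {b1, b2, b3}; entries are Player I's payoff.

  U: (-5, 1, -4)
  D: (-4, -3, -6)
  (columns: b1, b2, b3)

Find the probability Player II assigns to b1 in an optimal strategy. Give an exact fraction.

Row minima: U → -5, D → -6; maximin = -5.
Column maxima: b1 → -4, b2 → 1, b3 → -4; minimax = -4.
-5 ≠ -4, so there is no saddle point; optimal play is mixed.
b2 is strictly dominated by b1 (it gives Player I strictly more in every row), so Player II never plays it.
On the remaining 2×2 (U, D vs b1, b3):
Let Player I play U with probability p. Expected payoff against b1: (-5)p + (-4)(1−p) = −p − 4; against b3: (-4)p + (-6)(1−p) = 2p − 6.
Setting these equal: −p − 4 = 2p − 6 ⇒ −3p = -2 ⇒ p = 2/3, and the value is (-1)·(2/3) − 4 = -14/3.
For Player II: with q = P(b1), equating U's and D's payoffs gives −q − 4 = 2q − 6 ⇒ q = 2/3.

2/3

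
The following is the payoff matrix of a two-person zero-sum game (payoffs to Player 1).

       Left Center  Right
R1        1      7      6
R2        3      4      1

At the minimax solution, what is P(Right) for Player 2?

Row minima: R1 → 1, R2 → 1; maximin = 1.
Column maxima: Left → 3, Center → 7, Right → 6; minimax = 3.
1 ≠ 3, so there is no saddle point; optimal play is mixed.
Center is strictly dominated by Left (it gives Player 1 strictly more in every row), so Player 2 never plays it.
On the remaining 2×2 (R1, R2 vs Left, Right):
Let Player 1 play R1 with probability p. Expected payoff against Left: 1p + 3(1−p) = −2p + 3; against Right: 6p + 1(1−p) = 5p + 1.
Setting these equal: −2p + 3 = 5p + 1 ⇒ −7p = -2 ⇒ p = 2/7, and the value is (-2)·(2/7) + 3 = 17/7.
For Player 2: with q = P(Left), equating R1's and R2's payoffs gives −5q + 6 = 2q + 1 ⇒ q = 5/7.

2/7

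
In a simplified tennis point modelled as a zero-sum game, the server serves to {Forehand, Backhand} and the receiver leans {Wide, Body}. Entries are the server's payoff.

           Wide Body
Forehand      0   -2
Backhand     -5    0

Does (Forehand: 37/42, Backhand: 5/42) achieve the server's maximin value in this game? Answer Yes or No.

No

Against Wide this mix gives (37/42)·0 + (5/42)·(-5) = -25/42.
Against Body this mix gives (37/42)·(-2) + (5/42)·0 = -37/21.
The receiver will play Body, holding the server to -37/21. Shifting weight toward the row that does better against Body would raise this floor (the equalizing mix achieves -10/7 against both Body and Wide), so the proposed strategy is not optimal.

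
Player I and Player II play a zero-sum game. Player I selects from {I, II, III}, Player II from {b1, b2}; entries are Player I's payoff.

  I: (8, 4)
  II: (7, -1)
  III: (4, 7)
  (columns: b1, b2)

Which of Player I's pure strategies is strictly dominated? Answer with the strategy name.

II

I gives a strictly higher payoff than II against every column: 8 > 7, 4 > -1.
So II is strictly dominated and Player I never plays it.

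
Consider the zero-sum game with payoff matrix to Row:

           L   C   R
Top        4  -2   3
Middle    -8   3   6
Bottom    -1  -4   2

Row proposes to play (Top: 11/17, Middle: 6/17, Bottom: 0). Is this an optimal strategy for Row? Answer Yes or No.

Yes

Against L this mix gives (11/17)·4 + (6/17)·(-8) = -4/17.
Against C this mix gives (11/17)·(-2) + (6/17)·3 = -4/17.
Against R this mix gives (11/17)·3 + (6/17)·6 = 69/17.
All of Column's active replies (L, C) yield -4/17, and no column does worse for Row. The mix makes Column indifferent and guarantees -4/17, so it is optimal.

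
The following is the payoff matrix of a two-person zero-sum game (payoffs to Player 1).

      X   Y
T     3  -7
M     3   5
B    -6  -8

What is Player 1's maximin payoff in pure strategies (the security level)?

3

Row minima: T → -7, M → 3, B → -8.
The best of these is 3.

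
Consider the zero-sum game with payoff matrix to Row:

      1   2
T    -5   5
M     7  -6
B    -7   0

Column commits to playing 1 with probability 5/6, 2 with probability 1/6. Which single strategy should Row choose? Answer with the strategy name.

M

Expected payoff of T: (5/6)·(-5) + (1/6)·5 = -10/3.
Expected payoff of M: (5/6)·7 + (1/6)·(-6) = 29/6.
Expected payoff of B: (5/6)·(-7) + (1/6)·0 = -35/6.
The largest is 29/6, so Row's best response is M.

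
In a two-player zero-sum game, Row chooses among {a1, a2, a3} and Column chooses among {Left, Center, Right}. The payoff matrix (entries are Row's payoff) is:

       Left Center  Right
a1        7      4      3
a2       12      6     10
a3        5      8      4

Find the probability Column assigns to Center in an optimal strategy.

3/4

Row minima: a1 → 3, a2 → 6, a3 → 4; maximin = 6.
Column maxima: Left → 12, Center → 8, Right → 10; minimax = 8.
6 ≠ 8, so there is no saddle point; optimal play is mixed.
a1 is strictly dominated by a2, so Row never plays it.
Left is strictly dominated by Right (it gives Row strictly more in every row), so Column never plays it.
On the remaining 2×2 (a2, a3 vs Center, Right):
Let Row play a2 with probability p. Expected payoff against Center: 6p + 8(1−p) = −2p + 8; against Right: 10p + 4(1−p) = 6p + 4.
Setting these equal: −2p + 8 = 6p + 4 ⇒ −8p = -4 ⇒ p = 1/2, and the value is (-2)·(1/2) + 8 = 7.
For Column: with q = P(Center), equating a2's and a3's payoffs gives −4q + 10 = 4q + 4 ⇒ q = 3/4.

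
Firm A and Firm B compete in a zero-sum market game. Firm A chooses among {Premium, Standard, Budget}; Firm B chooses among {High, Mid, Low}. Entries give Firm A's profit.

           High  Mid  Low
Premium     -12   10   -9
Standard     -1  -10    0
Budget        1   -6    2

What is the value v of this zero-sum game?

-62/29

Row minima: Premium → -12, Standard → -10, Budget → -6; maximin = -6.
Column maxima: High → 1, Mid → 10, Low → 2; minimax = 1.
-6 ≠ 1, so there is no saddle point; optimal play is mixed.
Standard is strictly dominated by Budget, so Firm A never plays it.
Low is strictly dominated by High (it gives Firm A strictly more in every row), so Firm B never plays it.
On the remaining 2×2 (Premium, Budget vs High, Mid):
Let Firm A play Premium with probability p. Expected payoff against High: (-12)p + 1(1−p) = −13p + 1; against Mid: 10p + (-6)(1−p) = 16p − 6.
Setting these equal: −13p + 1 = 16p − 6 ⇒ −29p = -7 ⇒ p = 7/29, and the value is (-13)·(7/29) + 1 = -62/29.
For Firm B: with q = P(High), equating Premium's and Budget's payoffs gives −22q + 10 = 7q − 6 ⇒ q = 16/29.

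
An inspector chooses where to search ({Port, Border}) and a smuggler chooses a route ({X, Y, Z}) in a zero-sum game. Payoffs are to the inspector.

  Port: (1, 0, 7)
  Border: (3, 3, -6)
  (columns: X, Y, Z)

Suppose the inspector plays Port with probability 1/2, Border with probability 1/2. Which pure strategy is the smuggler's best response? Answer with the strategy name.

Z

If the smuggler plays X, the inspector's expected payoff is (1/2)·1 + (1/2)·3 = 2.
If the smuggler plays Y, the inspector's expected payoff is (1/2)·0 + (1/2)·3 = 3/2.
If the smuggler plays Z, the inspector's expected payoff is (1/2)·7 + (1/2)·(-6) = 1/2.
The smuggler minimizes the inspector's payoff; the smallest is 1/2, so the best response is Z.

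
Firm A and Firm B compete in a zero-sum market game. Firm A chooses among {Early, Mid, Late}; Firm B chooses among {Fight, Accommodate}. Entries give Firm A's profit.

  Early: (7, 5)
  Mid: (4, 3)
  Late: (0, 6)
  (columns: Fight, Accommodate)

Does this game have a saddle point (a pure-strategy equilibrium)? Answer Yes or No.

Row minima: Early → 5, Mid → 3, Late → 0; maximin = 5.
Column maxima: Fight → 7, Accommodate → 6; minimax = 6.
5 ≠ 6, so no pure-strategy equilibrium exists.

No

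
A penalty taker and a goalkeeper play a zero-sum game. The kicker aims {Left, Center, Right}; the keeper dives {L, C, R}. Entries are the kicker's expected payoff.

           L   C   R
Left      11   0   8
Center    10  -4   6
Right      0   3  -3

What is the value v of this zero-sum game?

12/7

Row minima: Left → 0, Center → -4, Right → -3; maximin = 0.
Column maxima: L → 11, C → 3, R → 8; minimax = 3.
0 ≠ 3, so there is no saddle point; optimal play is mixed.
Center is strictly dominated by Left, so the kicker never plays it.
L is strictly dominated by R (it gives the kicker strictly more in every row), so the keeper never plays it.
On the remaining 2×2 (Left, Right vs C, R):
Let the kicker play Left with probability p. Expected payoff against C: 0p + 3(1−p) = −3p + 3; against R: 8p + (-3)(1−p) = 11p − 3.
Setting these equal: −3p + 3 = 11p − 3 ⇒ −14p = -6 ⇒ p = 3/7, and the value is (-3)·(3/7) + 3 = 12/7.
For the keeper: with q = P(C), equating Left's and Right's payoffs gives −8q + 8 = 6q − 3 ⇒ q = 11/14.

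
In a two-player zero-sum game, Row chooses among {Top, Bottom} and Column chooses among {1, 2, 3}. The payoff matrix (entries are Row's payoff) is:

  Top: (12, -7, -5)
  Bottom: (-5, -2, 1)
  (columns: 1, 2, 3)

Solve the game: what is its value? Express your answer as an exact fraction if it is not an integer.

Row minima: Top → -7, Bottom → -5; maximin = -5.
Column maxima: 1 → 12, 2 → -2, 3 → 1; minimax = -2.
-5 ≠ -2, so there is no saddle point; optimal play is mixed.
3 is strictly dominated by 2 (it gives Row strictly more in every row), so Column never plays it.
On the remaining 2×2 (Top, Bottom vs 1, 2):
Let Row play Top with probability p. Expected payoff against 1: 12p + (-5)(1−p) = 17p − 5; against 2: (-7)p + (-2)(1−p) = −5p − 2.
Setting these equal: 17p − 5 = −5p − 2 ⇒ 22p = 3 ⇒ p = 3/22, and the value is (17)·(3/22) − 5 = -59/22.
For Column: with q = P(1), equating Top's and Bottom's payoffs gives 19q − 7 = −3q − 2 ⇒ q = 5/22.

-59/22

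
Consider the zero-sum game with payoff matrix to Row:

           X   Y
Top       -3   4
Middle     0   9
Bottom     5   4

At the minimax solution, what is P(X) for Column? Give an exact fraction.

1/2

Row minima: Top → -3, Middle → 0, Bottom → 4; maximin = 4.
Column maxima: X → 5, Y → 9; minimax = 5.
4 ≠ 5, so there is no saddle point; optimal play is mixed.
Top is strictly dominated by Middle, so Row never plays it.
On the remaining 2×2 (Middle, Bottom vs X, Y):
Let Row play Middle with probability p. Expected payoff against X: 0p + 5(1−p) = −5p + 5; against Y: 9p + 4(1−p) = 5p + 4.
Setting these equal: −5p + 5 = 5p + 4 ⇒ −10p = -1 ⇒ p = 1/10, and the value is (-5)·(1/10) + 5 = 9/2.
For Column: with q = P(X), equating Middle's and Bottom's payoffs gives −9q + 9 = q + 4 ⇒ q = 1/2.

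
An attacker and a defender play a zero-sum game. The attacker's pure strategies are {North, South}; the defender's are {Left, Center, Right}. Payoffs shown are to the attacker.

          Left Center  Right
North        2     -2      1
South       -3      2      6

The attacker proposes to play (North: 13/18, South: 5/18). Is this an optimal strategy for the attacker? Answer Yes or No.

Against Left this mix gives (13/18)·2 + (5/18)·(-3) = 11/18.
Against Center this mix gives (13/18)·(-2) + (5/18)·2 = -8/9.
Against Right this mix gives (13/18)·1 + (5/18)·6 = 43/18.
The defender will play Center, holding the attacker to -8/9. Shifting weight toward the row that does better against Center would raise this floor (the equalizing mix achieves -2/9 against both Center and Left), so the proposed strategy is not optimal.

No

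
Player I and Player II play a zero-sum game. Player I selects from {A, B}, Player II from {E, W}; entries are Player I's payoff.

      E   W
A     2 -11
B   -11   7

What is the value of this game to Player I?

Row minima: A → -11, B → -11; maximin = -11.
Column maxima: E → 2, W → 7; minimax = 2.
-11 ≠ 2, so there is no saddle point; optimal play is mixed.
Let Player I play A with probability p. Expected payoff against E: 2p + (-11)(1−p) = 13p − 11; against W: (-11)p + 7(1−p) = −18p + 7.
Setting these equal: 13p − 11 = −18p + 7 ⇒ 31p = 18 ⇒ p = 18/31, and the value is (13)·(18/31) − 11 = -107/31.
For Player II: with q = P(E), equating A's and B's payoffs gives 13q − 11 = −18q + 7 ⇒ q = 18/31.

-107/31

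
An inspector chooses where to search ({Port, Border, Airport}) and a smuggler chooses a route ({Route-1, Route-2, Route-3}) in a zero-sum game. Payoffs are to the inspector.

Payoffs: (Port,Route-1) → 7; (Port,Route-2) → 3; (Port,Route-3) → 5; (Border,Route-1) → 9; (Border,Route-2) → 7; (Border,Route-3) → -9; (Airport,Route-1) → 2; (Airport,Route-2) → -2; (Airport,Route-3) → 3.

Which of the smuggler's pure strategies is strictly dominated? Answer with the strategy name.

Route-2 holds the inspector's payoff strictly below Route-1 in every row: 3 < 7, 7 < 9, -2 < 2.
So Route-1 is strictly dominated for the smuggler.

Route-1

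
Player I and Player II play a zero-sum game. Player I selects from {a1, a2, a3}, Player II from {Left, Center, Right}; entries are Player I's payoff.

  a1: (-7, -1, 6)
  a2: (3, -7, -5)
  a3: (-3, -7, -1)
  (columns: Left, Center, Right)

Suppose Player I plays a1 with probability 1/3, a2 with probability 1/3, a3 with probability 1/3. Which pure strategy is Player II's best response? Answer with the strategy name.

Center

If Player II plays Left, Player I's expected payoff is (1/3)·(-7) + (1/3)·3 + (1/3)·(-3) = -7/3.
If Player II plays Center, Player I's expected payoff is (1/3)·(-1) + (1/3)·(-7) + (1/3)·(-7) = -5.
If Player II plays Right, Player I's expected payoff is (1/3)·6 + (1/3)·(-5) + (1/3)·(-1) = 0.
Player II minimizes Player I's payoff; the smallest is -5, so the best response is Center.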